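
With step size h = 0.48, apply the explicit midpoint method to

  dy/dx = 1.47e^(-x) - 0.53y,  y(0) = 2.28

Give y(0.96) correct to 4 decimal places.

Midpoint: k1 = f(x_n, y_n); k2 = f(x_n + h/2, y_n + (h/2)·k1); y_{n+1} = y_n + h·k2.
x=0.000000, y=2.280000:
  k1 = f(0.000000, 2.280000) = 0.261600
  k2 = f(0.240000, 2.342784) = -0.085333
  y ← 2.280000 + 0.48·(-0.085333) = 2.239040
x=0.480000, y=2.239040:
  k1 = f(0.480000, 2.239040) = -0.277080
  k2 = f(0.720000, 2.172541) = -0.435921
  y ← 2.239040 + 0.48·(-0.435921) = 2.029798
y(0.96) ≈ 2.0298

2.0298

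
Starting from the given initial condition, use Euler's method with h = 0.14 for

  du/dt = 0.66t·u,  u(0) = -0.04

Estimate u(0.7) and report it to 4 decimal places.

Euler: u_{n+1} = u_n + h·f(t_n, u_n).
t=0.000000, u=-0.040000: f=0.000000 → u ← -0.040000 + 0.14·0.000000 = -0.040000
t=0.140000, u=-0.040000: f=-0.003696 → u ← -0.040000 + 0.14·(-0.003696) = -0.040517
t=0.280000, u=-0.040517: f=-0.007488 → u ← -0.040517 + 0.14·(-0.007488) = -0.041566
t=0.420000, u=-0.041566: f=-0.011522 → u ← -0.041566 + 0.14·(-0.011522) = -0.043179
t=0.560000, u=-0.043179: f=-0.015959 → u ← -0.043179 + 0.14·(-0.015959) = -0.045413
u(0.7) ≈ -0.0454

-0.0454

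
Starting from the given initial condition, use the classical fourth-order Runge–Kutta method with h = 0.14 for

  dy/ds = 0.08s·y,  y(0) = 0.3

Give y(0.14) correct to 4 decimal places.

0.3002

RK4: k1 = f(s_n, y_n); k2 = f(s_n + h/2, y_n + (h/2)·k1); k3 = f(s_n + h/2, y_n + (h/2)·k2); k4 = f(s_n + h, y_n + h·k3); y_{n+1} = y_n + (h/6)·(k1 + 2k2 + 2k3 + k4).
s=0.000000, y=0.300000:
  k1 = f(0.000000, 0.300000) = 0.000000
  k2 = f(0.070000, 0.300000) = 0.001680
  k3 = f(0.070000, 0.300118) = 0.001681
  k4 = f(0.140000, 0.300235) = 0.003363
  y ← 0.300000 + (0.14/6)·(k1 + 2k2 + 2k3 + k4) = 0.300235
y(0.14) ≈ 0.3002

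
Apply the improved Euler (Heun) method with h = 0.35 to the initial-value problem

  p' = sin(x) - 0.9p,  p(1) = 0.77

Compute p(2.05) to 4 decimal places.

0.9394

Heun: k1 = f(x_n, p_n); k2 = f(x_n + h, p_n + h·k1); p_{n+1} = p_n + (h/2)·(k1 + k2).
x=1.000000, p=0.770000:
  k1 = f(1.000000, 0.770000) = 0.148471
  k2 = f(1.350000, 0.821965) = 0.235955
  p ← 0.770000 + (0.35/2)·(0.148471 + 0.235955) = 0.837275
x=1.350000, p=0.837275:
  k1 = f(1.350000, 0.837275) = 0.222176
  k2 = f(1.700000, 0.915036) = 0.168132
  p ← 0.837275 + (0.35/2)·(0.222176 + 0.168132) = 0.905579
x=1.700000, p=0.905579:
  k1 = f(1.700000, 0.905579) = 0.176644
  k2 = f(2.050000, 0.967404) = 0.016699
  p ← 0.905579 + (0.35/2)·(0.176644 + 0.016699) = 0.939414
p(2.05) ≈ 0.9394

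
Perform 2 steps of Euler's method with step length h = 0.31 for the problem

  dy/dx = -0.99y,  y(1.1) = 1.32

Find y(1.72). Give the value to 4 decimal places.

Euler: y_{n+1} = y_n + h·f(x_n, y_n).
x=1.100000, y=1.320000: f=-1.306800 → y ← 1.320000 + 0.31·(-1.306800) = 0.914892
x=1.410000, y=0.914892: f=-0.905743 → y ← 0.914892 + 0.31·(-0.905743) = 0.634112
y(1.72) ≈ 0.6341

0.6341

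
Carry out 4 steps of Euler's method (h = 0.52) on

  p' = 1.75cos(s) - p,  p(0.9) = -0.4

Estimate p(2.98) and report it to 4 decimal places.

-0.7915

Euler: p_{n+1} = p_n + h·f(s_n, p_n).
s=0.900000, p=-0.400000: f=1.487817 → p ← -0.400000 + 0.52·1.487817 = 0.373665
s=1.420000, p=0.373665: f=-0.110770 → p ← 0.373665 + 0.52·(-0.110770) = 0.316064
s=1.940000, p=0.316064: f=-0.947592 → p ← 0.316064 + 0.52·(-0.947592) = -0.176683
s=2.460000, p=-0.176683: f=-1.182315 → p ← -0.176683 + 0.52·(-1.182315) = -0.791487
p(2.98) ≈ -0.7915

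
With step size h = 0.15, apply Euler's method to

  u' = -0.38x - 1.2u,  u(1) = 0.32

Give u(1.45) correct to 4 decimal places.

0.0103

Euler: u_{n+1} = u_n + h·f(x_n, u_n).
x=1.000000, u=0.320000: f=-0.764000 → u ← 0.320000 + 0.15·(-0.764000) = 0.205400
x=1.150000, u=0.205400: f=-0.683480 → u ← 0.205400 + 0.15·(-0.683480) = 0.102878
x=1.300000, u=0.102878: f=-0.617454 → u ← 0.102878 + 0.15·(-0.617454) = 0.010260
u(1.45) ≈ 0.0103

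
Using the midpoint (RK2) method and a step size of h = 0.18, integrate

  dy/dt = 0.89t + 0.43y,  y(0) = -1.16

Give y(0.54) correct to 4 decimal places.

Midpoint: k1 = f(t_n, y_n); k2 = f(t_n + h/2, y_n + (h/2)·k1); y_{n+1} = y_n + h·k2.
t=0.000000, y=-1.160000:
  k1 = f(0.000000, -1.160000) = -0.498800
  k2 = f(0.090000, -1.204892) = -0.438004
  y ← -1.160000 + 0.18·(-0.438004) = -1.238841
t=0.180000, y=-1.238841:
  k1 = f(0.180000, -1.238841) = -0.372501
  k2 = f(0.270000, -1.272366) = -0.306817
  y ← -1.238841 + 0.18·(-0.306817) = -1.294068
t=0.360000, y=-1.294068:
  k1 = f(0.360000, -1.294068) = -0.236049
  k2 = f(0.450000, -1.315312) = -0.165084
  y ← -1.294068 + 0.18·(-0.165084) = -1.323783
y(0.54) ≈ -1.3238

-1.3238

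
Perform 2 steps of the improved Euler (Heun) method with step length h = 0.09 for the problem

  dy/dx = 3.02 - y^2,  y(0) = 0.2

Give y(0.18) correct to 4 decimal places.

Heun: k1 = f(x_n, y_n); k2 = f(x_n + h, y_n + h·k1); y_{n+1} = y_n + (h/2)·(k1 + k2).
x=0.000000, y=0.200000:
  k1 = f(0.000000, 0.200000) = 2.980000
  k2 = f(0.090000, 0.468200) = 2.800789
  y ← 0.200000 + (0.09/2)·(2.980000 + 2.800789) = 0.460135
x=0.090000, y=0.460135:
  k1 = f(0.090000, 0.460135) = 2.808275
  k2 = f(0.180000, 0.712880) = 2.511802
  y ← 0.460135 + (0.09/2)·(2.808275 + 2.511802) = 0.699539
y(0.18) ≈ 0.6995

0.6995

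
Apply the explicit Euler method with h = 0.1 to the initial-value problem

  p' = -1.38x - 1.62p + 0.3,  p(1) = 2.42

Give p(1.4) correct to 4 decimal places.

Euler: p_{n+1} = p_n + h·f(x_n, p_n).
x=1.000000, p=2.420000: f=-5.000400 → p ← 2.420000 + 0.1·(-5.000400) = 1.919960
x=1.100000, p=1.919960: f=-4.328335 → p ← 1.919960 + 0.1·(-4.328335) = 1.487126
x=1.200000, p=1.487126: f=-3.765145 → p ← 1.487126 + 0.1·(-3.765145) = 1.110612
x=1.300000, p=1.110612: f=-3.293191 → p ← 1.110612 + 0.1·(-3.293191) = 0.781293
p(1.4) ≈ 0.7813

0.7813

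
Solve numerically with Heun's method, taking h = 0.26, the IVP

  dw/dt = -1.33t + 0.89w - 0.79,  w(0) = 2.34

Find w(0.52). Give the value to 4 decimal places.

2.9849

Heun: k1 = f(t_n, w_n); k2 = f(t_n + h, w_n + h·k1); w_{n+1} = w_n + (h/2)·(k1 + k2).
t=0.000000, w=2.340000:
  k1 = f(0.000000, 2.340000) = 1.292600
  k2 = f(0.260000, 2.676076) = 1.245908
  w ← 2.340000 + (0.26/2)·(1.292600 + 1.245908) = 2.670006
t=0.260000, w=2.670006:
  k1 = f(0.260000, 2.670006) = 1.240505
  k2 = f(0.520000, 2.992537) = 1.181758
  w ← 2.670006 + (0.26/2)·(1.240505 + 1.181758) = 2.984900
w(0.52) ≈ 2.9849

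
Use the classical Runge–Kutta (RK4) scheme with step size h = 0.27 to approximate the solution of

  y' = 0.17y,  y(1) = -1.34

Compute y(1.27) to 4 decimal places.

-1.4029

RK4: k1 = f(t_n, y_n); k2 = f(t_n + h/2, y_n + (h/2)·k1); k3 = f(t_n + h/2, y_n + (h/2)·k2); k4 = f(t_n + h, y_n + h·k3); y_{n+1} = y_n + (h/6)·(k1 + 2k2 + 2k3 + k4).
t=1.000000, y=-1.340000:
  k1 = f(1.000000, -1.340000) = -0.227800
  k2 = f(1.135000, -1.370753) = -0.233028
  k3 = f(1.135000, -1.371459) = -0.233148
  k4 = f(1.270000, -1.402950) = -0.238501
  y ← -1.340000 + (0.27/6)·(k1 + 2k2 + 2k3 + k4) = -1.402939
y(1.27) ≈ -1.4029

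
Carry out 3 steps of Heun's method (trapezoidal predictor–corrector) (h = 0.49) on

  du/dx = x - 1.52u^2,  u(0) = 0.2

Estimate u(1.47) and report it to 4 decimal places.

Heun: k1 = f(x_n, u_n); k2 = f(x_n + h, u_n + h·k1); u_{n+1} = u_n + (h/2)·(k1 + k2).
x=0.000000, u=0.200000:
  k1 = f(0.000000, 0.200000) = -0.060800
  k2 = f(0.490000, 0.170208) = 0.445964
  u ← 0.200000 + (0.49/2)·(-0.060800 + 0.445964) = 0.294365
x=0.490000, u=0.294365:
  k1 = f(0.490000, 0.294365) = 0.358291
  k2 = f(0.980000, 0.469928) = 0.644335
  u ← 0.294365 + (0.49/2)·(0.358291 + 0.644335) = 0.540009
x=0.980000, u=0.540009:
  k1 = f(0.980000, 0.540009) = 0.536754
  k2 = f(1.470000, 0.803018) = 0.489846
  u ← 0.540009 + (0.49/2)·(0.536754 + 0.489846) = 0.791526
u(1.47) ≈ 0.7915

0.7915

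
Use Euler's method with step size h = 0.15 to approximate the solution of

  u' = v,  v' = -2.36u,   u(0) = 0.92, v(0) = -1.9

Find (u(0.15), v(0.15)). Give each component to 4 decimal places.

0.6350, -2.2257

Euler on (u,v): u_{n+1} = u_n + h·u', v_{n+1} = v_n + h·v'.
0.000000: (0.920000, -1.900000); f=(-1.900000, -2.171200) → (0.635000, -2.225680)
(u(0.15), v(0.15)) ≈ (0.6350, -2.2257)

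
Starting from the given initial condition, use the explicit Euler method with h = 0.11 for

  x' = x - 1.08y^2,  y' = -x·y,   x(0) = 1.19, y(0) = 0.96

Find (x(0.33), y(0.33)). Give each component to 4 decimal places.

Euler on (x,y): x_{n+1} = x_n + h·x', y_{n+1} = y_n + h·y'.
0.000000: (1.190000, 0.960000); f=(0.194672, -1.142400) → (1.211414, 0.834336)
0.110000: (1.211414, 0.834336); f=(0.459608, -1.010726) → (1.261971, 0.723156)
0.220000: (1.261971, 0.723156); f=(0.697180, -0.912602) → (1.338661, 0.622770)
(x(0.33), y(0.33)) ≈ (1.3387, 0.6228)

1.3387, 0.6228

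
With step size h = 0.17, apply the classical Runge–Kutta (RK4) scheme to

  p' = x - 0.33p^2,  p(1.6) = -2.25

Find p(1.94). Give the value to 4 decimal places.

RK4: k1 = f(x_n, p_n); k2 = f(x_n + h/2, p_n + (h/2)·k1); k3 = f(x_n + h/2, p_n + (h/2)·k2); k4 = f(x_n + h, p_n + h·k3); p_{n+1} = p_n + (h/6)·(k1 + 2k2 + 2k3 + k4).
x=1.600000, p=-2.250000:
  k1 = f(1.600000, -2.250000) = -0.070625
  k2 = f(1.685000, -2.256003) = 0.005448
  k3 = f(1.685000, -2.249537) = 0.015063
  k4 = f(1.770000, -2.247439) = 0.103175
  p ← -2.250000 + (0.17/6)·(k1 + 2k2 + 2k3 + k4) = -2.247915
x=1.770000, p=-2.247915:
  k1 = f(1.770000, -2.247915) = 0.102469
  k2 = f(1.855000, -2.239206) = 0.200366
  k3 = f(1.855000, -2.230884) = 0.212641
  k4 = f(1.940000, -2.211766) = 0.325669
  p ← -2.247915 + (0.17/6)·(k1 + 2k2 + 2k3 + k4) = -2.212381
p(1.94) ≈ -2.2124

-2.2124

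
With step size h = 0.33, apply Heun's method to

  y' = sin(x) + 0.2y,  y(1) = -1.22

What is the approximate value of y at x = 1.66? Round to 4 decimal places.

-0.7276

Heun: k1 = f(x_n, y_n); k2 = f(x_n + h, y_n + h·k1); y_{n+1} = y_n + (h/2)·(k1 + k2).
x=1.000000, y=-1.220000:
  k1 = f(1.000000, -1.220000) = 0.597471
  k2 = f(1.330000, -1.022835) = 0.766581
  y ← -1.220000 + (0.33/2)·(0.597471 + 0.766581) = -0.994931
x=1.330000, y=-0.994931:
  k1 = f(1.330000, -0.994931) = 0.772162
  k2 = f(1.660000, -0.740118) = 0.848000
  y ← -0.994931 + (0.33/2)·(0.772162 + 0.848000) = -0.727605
y(1.66) ≈ -0.7276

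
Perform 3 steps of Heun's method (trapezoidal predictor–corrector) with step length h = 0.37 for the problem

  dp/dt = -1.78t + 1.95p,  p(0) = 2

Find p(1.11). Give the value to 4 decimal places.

13.4046

Heun: k1 = f(t_n, p_n); k2 = f(t_n + h, p_n + h·k1); p_{n+1} = p_n + (h/2)·(k1 + k2).
t=0.000000, p=2.000000:
  k1 = f(0.000000, 2.000000) = 3.900000
  k2 = f(0.370000, 3.443000) = 6.055250
  p ← 2.000000 + (0.37/2)·(3.900000 + 6.055250) = 3.841721
t=0.370000, p=3.841721:
  k1 = f(0.370000, 3.841721) = 6.832756
  k2 = f(0.740000, 6.369841) = 11.103990
  p ← 3.841721 + (0.37/2)·(6.832756 + 11.103990) = 7.160019
t=0.740000, p=7.160019:
  k1 = f(0.740000, 7.160019) = 12.644838
  k2 = f(1.110000, 11.838609) = 21.109488
  p ← 7.160019 + (0.37/2)·(12.644838 + 21.109488) = 13.404570
p(1.11) ≈ 13.4046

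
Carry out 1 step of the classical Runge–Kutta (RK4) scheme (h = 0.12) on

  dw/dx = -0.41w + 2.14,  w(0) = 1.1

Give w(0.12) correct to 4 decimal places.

1.2978

RK4: k1 = f(x_n, w_n); k2 = f(x_n + h/2, w_n + (h/2)·k1); k3 = f(x_n + h/2, w_n + (h/2)·k2); k4 = f(x_n + h, w_n + h·k3); w_{n+1} = w_n + (h/6)·(k1 + 2k2 + 2k3 + k4).
x=0.000000, w=1.100000:
  k1 = f(0.000000, 1.100000) = 1.689000
  k2 = f(0.060000, 1.201340) = 1.647451
  k3 = f(0.060000, 1.198847) = 1.648473
  k4 = f(0.120000, 1.297817) = 1.607895
  w ← 1.100000 + (0.12/6)·(k1 + 2k2 + 2k3 + k4) = 1.297775
w(0.12) ≈ 1.2978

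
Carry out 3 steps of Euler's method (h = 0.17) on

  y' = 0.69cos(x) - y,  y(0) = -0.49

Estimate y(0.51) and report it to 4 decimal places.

Euler: y_{n+1} = y_n + h·f(x_n, y_n).
x=0.000000, y=-0.490000: f=1.180000 → y ← -0.490000 + 0.17·1.180000 = -0.289400
x=0.170000, y=-0.289400: f=0.969453 → y ← -0.289400 + 0.17·0.969453 = -0.124593
x=0.340000, y=-0.124593: f=0.775094 → y ← -0.124593 + 0.17·0.775094 = 0.007173
y(0.51) ≈ 0.0072

0.0072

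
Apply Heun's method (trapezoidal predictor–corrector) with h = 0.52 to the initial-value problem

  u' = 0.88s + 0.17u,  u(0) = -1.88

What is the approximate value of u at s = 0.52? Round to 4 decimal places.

-1.9346

Heun: k1 = f(s_n, u_n); k2 = f(s_n + h, u_n + h·k1); u_{n+1} = u_n + (h/2)·(k1 + k2).
s=0.000000, u=-1.880000:
  k1 = f(0.000000, -1.880000) = -0.319600
  k2 = f(0.520000, -2.046192) = 0.109747
  u ← -1.880000 + (0.52/2)·(-0.319600 + 0.109747) = -1.934562
u(0.52) ≈ -1.9346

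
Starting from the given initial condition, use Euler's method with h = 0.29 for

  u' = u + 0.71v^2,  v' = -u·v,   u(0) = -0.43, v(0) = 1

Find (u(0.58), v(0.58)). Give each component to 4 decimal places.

Euler on (u,v): u_{n+1} = u_n + h·u', v_{n+1} = v_n + h·v'.
0.000000: (-0.430000, 1.000000); f=(0.280000, 0.430000) → (-0.348800, 1.124700)
0.290000: (-0.348800, 1.124700); f=(0.549315, 0.392295) → (-0.189499, 1.238466)
(u(0.58), v(0.58)) ≈ (-0.1895, 1.2385)

-0.1895, 1.2385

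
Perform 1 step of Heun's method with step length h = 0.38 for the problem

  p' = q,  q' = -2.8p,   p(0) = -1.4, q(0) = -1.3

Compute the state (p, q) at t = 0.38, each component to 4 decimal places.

-1.6110, 0.4524

Heun on (p,q): k1 = f(t_n, state_n); k2 = f(t_n + h, state_n + h·k1); state_{n+1} = state_n + (h/2)·(k1 + k2).
0.000000: (-1.400000, -1.300000)
  k1 = (-1.300000, 3.920000)
  predictor → (-1.894000, 0.189600)
  k2 = (0.189600, 5.303200)
  → (-1.610976, 0.452408)
(p(0.38), q(0.38)) ≈ (-1.6110, 0.4524)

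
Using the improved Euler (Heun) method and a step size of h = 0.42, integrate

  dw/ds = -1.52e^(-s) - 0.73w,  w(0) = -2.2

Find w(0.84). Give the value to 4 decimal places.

-1.8084

Heun: k1 = f(s_n, w_n); k2 = f(s_n + h, w_n + h·k1); w_{n+1} = w_n + (h/2)·(k1 + k2).
s=0.000000, w=-2.200000:
  k1 = f(0.000000, -2.200000) = 0.086000
  k2 = f(0.420000, -2.163880) = 0.580921
  w ← -2.200000 + (0.42/2)·(0.086000 + 0.580921) = -2.059947
s=0.420000, w=-2.059947:
  k1 = f(0.420000, -2.059947) = 0.505050
  k2 = f(0.840000, -1.847826) = 0.692713
  w ← -2.059947 + (0.42/2)·(0.505050 + 0.692713) = -1.808416
w(0.84) ≈ -1.8084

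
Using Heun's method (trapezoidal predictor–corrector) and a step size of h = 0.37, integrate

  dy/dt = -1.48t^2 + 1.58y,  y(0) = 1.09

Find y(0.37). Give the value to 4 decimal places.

Heun: k1 = f(t_n, y_n); k2 = f(t_n + h, y_n + h·k1); y_{n+1} = y_n + (h/2)·(k1 + k2).
t=0.000000, y=1.090000:
  k1 = f(0.000000, 1.090000) = 1.722200
  k2 = f(0.370000, 1.727214) = 2.526386
  y ← 1.090000 + (0.37/2)·(1.722200 + 2.526386) = 1.875988
y(0.37) ≈ 1.8760

1.8760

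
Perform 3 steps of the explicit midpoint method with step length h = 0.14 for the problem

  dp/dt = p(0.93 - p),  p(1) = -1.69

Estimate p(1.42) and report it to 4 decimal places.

-9.7944

Midpoint: k1 = f(t_n, p_n); k2 = f(t_n + h/2, p_n + (h/2)·k1); p_{n+1} = p_n + h·k2.
t=1.000000, p=-1.690000:
  k1 = f(1.000000, -1.690000) = -4.427800
  k2 = f(1.070000, -1.999946) = -5.859734
  p ← -1.690000 + 0.14·(-5.859734) = -2.510363
t=1.140000, p=-2.510363:
  k1 = f(1.140000, -2.510363) = -8.636558
  k2 = f(1.210000, -3.114922) = -12.599615
  p ← -2.510363 + 0.14·(-12.599615) = -4.274309
t=1.280000, p=-4.274309:
  k1 = f(1.280000, -4.274309) = -22.244823
  k2 = f(1.350000, -5.831447) = -39.429014
  p ← -4.274309 + 0.14·(-39.429014) = -9.794371
p(1.42) ≈ -9.7944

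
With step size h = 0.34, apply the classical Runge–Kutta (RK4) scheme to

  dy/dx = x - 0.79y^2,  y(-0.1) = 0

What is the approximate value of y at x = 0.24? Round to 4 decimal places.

RK4: k1 = f(x_n, y_n); k2 = f(x_n + h/2, y_n + (h/2)·k1); k3 = f(x_n + h/2, y_n + (h/2)·k2); k4 = f(x_n + h, y_n + h·k3); y_{n+1} = y_n + (h/6)·(k1 + 2k2 + 2k3 + k4).
x=-0.100000, y=0.000000:
  k1 = f(-0.100000, 0.000000) = -0.100000
  k2 = f(0.070000, -0.017000) = 0.069772
  k3 = f(0.070000, 0.011861) = 0.069889
  k4 = f(0.240000, 0.023762) = 0.239554
  y ← 0.000000 + (0.34/6)·(k1 + 2k2 + 2k3 + k4) = 0.023736
y(0.24) ≈ 0.0237

0.0237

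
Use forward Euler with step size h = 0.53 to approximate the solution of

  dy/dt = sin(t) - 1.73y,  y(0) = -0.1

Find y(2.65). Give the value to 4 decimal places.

Euler: y_{n+1} = y_n + h·f(t_n, y_n).
t=0.000000, y=-0.100000: f=0.173000 → y ← -0.100000 + 0.53·0.173000 = -0.008310
t=0.530000, y=-0.008310: f=0.519910 → y ← -0.008310 + 0.53·0.519910 = 0.267242
t=1.060000, y=0.267242: f=0.410027 → y ← 0.267242 + 0.53·0.410027 = 0.484556
t=1.590000, y=0.484556: f=0.161533 → y ← 0.484556 + 0.53·0.161533 = 0.570169
t=2.120000, y=0.570169: f=-0.133452 → y ← 0.570169 + 0.53·(-0.133452) = 0.499439
y(2.65) ≈ 0.4994

0.4994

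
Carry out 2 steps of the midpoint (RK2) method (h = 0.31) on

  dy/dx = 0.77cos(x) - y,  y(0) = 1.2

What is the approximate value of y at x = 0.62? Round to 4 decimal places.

0.9785

Midpoint: k1 = f(x_n, y_n); k2 = f(x_n + h/2, y_n + (h/2)·k1); y_{n+1} = y_n + h·k2.
x=0.000000, y=1.200000:
  k1 = f(0.000000, 1.200000) = -0.430000
  k2 = f(0.155000, 1.133350) = -0.372581
  y ← 1.200000 + 0.31·(-0.372581) = 1.084500
x=0.310000, y=1.084500:
  k1 = f(0.310000, 1.084500) = -0.351203
  k2 = f(0.465000, 1.030063) = -0.341821
  y ← 1.084500 + 0.31·(-0.341821) = 0.978535
y(0.62) ≈ 0.9785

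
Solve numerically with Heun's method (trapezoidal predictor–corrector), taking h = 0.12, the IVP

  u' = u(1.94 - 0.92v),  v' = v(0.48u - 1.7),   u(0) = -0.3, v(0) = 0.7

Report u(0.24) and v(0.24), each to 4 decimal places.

Heun on (u,v): k1 = f(t_n, state_n); k2 = f(t_n + h, state_n + h·k1); state_{n+1} = state_n + (h/2)·(k1 + k2).
0.000000: (-0.300000, 0.700000)
  k1 = (-0.388800, -1.290800)
  predictor → (-0.346656, 0.545104)
  k2 = (-0.498666, -1.017379)
  → (-0.353248, 0.561509)
0.120000: (-0.353248, 0.561509)
  k1 = (-0.502817, -1.049775)
  predictor → (-0.413586, 0.435536)
  k2 = (-0.636636, -0.826875)
  → (-0.421615, 0.448910)
(u(0.24), v(0.24)) ≈ (-0.4216, 0.4489)

-0.4216, 0.4489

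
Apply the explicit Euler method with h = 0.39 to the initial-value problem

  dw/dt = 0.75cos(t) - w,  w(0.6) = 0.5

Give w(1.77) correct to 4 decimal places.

Euler: w_{n+1} = w_n + h·f(t_n, w_n).
t=0.600000, w=0.500000: f=0.119002 → w ← 0.500000 + 0.39·0.119002 = 0.546411
t=0.990000, w=0.546411: f=-0.134893 → w ← 0.546411 + 0.39·(-0.134893) = 0.493802
t=1.380000, w=0.493802: f=-0.351572 → w ← 0.493802 + 0.39·(-0.351572) = 0.356689
w(1.77) ≈ 0.3567

0.3567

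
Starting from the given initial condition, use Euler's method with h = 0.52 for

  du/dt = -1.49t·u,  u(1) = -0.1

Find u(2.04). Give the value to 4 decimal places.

0.0040

Euler: u_{n+1} = u_n + h·f(t_n, u_n).
t=1.000000, u=-0.100000: f=0.149000 → u ← -0.100000 + 0.52·0.149000 = -0.022520
t=1.520000, u=-0.022520: f=0.051003 → u ← -0.022520 + 0.52·0.051003 = 0.004002
u(2.04) ≈ 0.0040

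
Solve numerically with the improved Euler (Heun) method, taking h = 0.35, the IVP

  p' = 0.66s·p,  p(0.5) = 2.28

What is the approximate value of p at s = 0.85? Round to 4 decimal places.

Heun: k1 = f(s_n, p_n); k2 = f(s_n + h, p_n + h·k1); p_{n+1} = p_n + (h/2)·(k1 + k2).
s=0.500000, p=2.280000:
  k1 = f(0.500000, 2.280000) = 0.752400
  k2 = f(0.850000, 2.543340) = 1.426814
  p ← 2.280000 + (0.35/2)·(0.752400 + 1.426814) = 2.661362
p(0.85) ≈ 2.6614

2.6614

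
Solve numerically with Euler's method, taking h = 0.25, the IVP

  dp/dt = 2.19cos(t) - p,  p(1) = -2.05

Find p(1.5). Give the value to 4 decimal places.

-0.7586

Euler: p_{n+1} = p_n + h·f(t_n, p_n).
t=1.000000, p=-2.050000: f=3.233262 → p ← -2.050000 + 0.25·3.233262 = -1.241684
t=1.250000, p=-1.241684: f=1.932240 → p ← -1.241684 + 0.25·1.932240 = -0.758624
p(1.5) ≈ -0.7586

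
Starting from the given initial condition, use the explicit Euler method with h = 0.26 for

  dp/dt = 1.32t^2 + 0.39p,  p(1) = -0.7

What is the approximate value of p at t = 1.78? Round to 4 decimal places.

0.8741

Euler: p_{n+1} = p_n + h·f(t_n, p_n).
t=1.000000, p=-0.700000: f=1.047000 → p ← -0.700000 + 0.26·1.047000 = -0.427780
t=1.260000, p=-0.427780: f=1.928798 → p ← -0.427780 + 0.26·1.928798 = 0.073707
t=1.520000, p=0.073707: f=3.078474 → p ← 0.073707 + 0.26·3.078474 = 0.874111
p(1.78) ≈ 0.8741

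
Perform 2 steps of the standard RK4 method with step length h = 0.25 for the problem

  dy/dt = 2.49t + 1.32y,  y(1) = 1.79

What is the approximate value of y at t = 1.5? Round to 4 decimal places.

5.6188

RK4: k1 = f(t_n, y_n); k2 = f(t_n + h/2, y_n + (h/2)·k1); k3 = f(t_n + h/2, y_n + (h/2)·k2); k4 = f(t_n + h, y_n + h·k3); y_{n+1} = y_n + (h/6)·(k1 + 2k2 + 2k3 + k4).
t=1.000000, y=1.790000:
  k1 = f(1.000000, 1.790000) = 4.852800
  k2 = f(1.125000, 2.396600) = 5.964762
  k3 = f(1.125000, 2.535595) = 6.148236
  k4 = f(1.250000, 3.327059) = 7.504218
  y ← 1.790000 + (0.25/6)·(k1 + 2k2 + 2k3 + k4) = 3.314292
t=1.250000, y=3.314292:
  k1 = f(1.250000, 3.314292) = 7.487366
  k2 = f(1.375000, 4.250213) = 9.034031
  k3 = f(1.375000, 4.443546) = 9.289231
  k4 = f(1.500000, 5.636600) = 11.175312
  y ← 3.314292 + (0.25/6)·(k1 + 2k2 + 2k3 + k4) = 5.618842
y(1.5) ≈ 5.6188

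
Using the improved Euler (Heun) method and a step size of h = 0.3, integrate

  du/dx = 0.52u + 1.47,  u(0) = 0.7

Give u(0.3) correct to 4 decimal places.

1.2931

Heun: k1 = f(x_n, u_n); k2 = f(x_n + h, u_n + h·k1); u_{n+1} = u_n + (h/2)·(k1 + k2).
x=0.000000, u=0.700000:
  k1 = f(0.000000, 0.700000) = 1.834000
  k2 = f(0.300000, 1.250200) = 2.120104
  u ← 0.700000 + (0.3/2)·(1.834000 + 2.120104) = 1.293116
u(0.3) ≈ 1.2931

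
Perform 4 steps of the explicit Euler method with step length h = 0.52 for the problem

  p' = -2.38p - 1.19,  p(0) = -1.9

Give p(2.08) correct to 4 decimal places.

-0.5045

Euler: p_{n+1} = p_n + h·f(t_n, p_n).
t=0.000000, p=-1.900000: f=3.332000 → p ← -1.900000 + 0.52·3.332000 = -0.167360
t=0.520000, p=-0.167360: f=-0.791683 → p ← -0.167360 + 0.52·(-0.791683) = -0.579035
t=1.040000, p=-0.579035: f=0.188104 → p ← -0.579035 + 0.52·0.188104 = -0.481221
t=1.560000, p=-0.481221: f=-0.044693 → p ← -0.481221 + 0.52·(-0.044693) = -0.504462
p(2.08) ≈ -0.5045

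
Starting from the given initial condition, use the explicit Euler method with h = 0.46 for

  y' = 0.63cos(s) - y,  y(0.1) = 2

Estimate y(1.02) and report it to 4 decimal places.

Euler: y_{n+1} = y_n + h·f(s_n, y_n).
s=0.100000, y=2.000000: f=-1.373147 → y ← 2.000000 + 0.46·(-1.373147) = 1.368352
s=0.560000, y=1.368352: f=-0.834581 → y ← 1.368352 + 0.46·(-0.834581) = 0.984445
y(1.02) ≈ 0.9844

0.9844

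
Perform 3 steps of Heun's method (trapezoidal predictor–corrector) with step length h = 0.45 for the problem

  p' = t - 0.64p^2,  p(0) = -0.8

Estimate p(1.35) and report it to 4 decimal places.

Heun: k1 = f(t_n, p_n); k2 = f(t_n + h, p_n + h·k1); p_{n+1} = p_n + (h/2)·(k1 + k2).
t=0.000000, p=-0.800000:
  k1 = f(0.000000, -0.800000) = -0.409600
  k2 = f(0.450000, -0.984320) = -0.170087
  p ← -0.800000 + (0.45/2)·(-0.409600 + (-0.170087)) = -0.930430
t=0.450000, p=-0.930430:
  k1 = f(0.450000, -0.930430) = -0.104047
  k2 = f(0.900000, -0.977251) = 0.288788
  p ← -0.930430 + (0.45/2)·(-0.104047 + 0.288788) = -0.888863
t=0.900000, p=-0.888863:
  k1 = f(0.900000, -0.888863) = 0.394350
  k2 = f(1.350000, -0.711405) = 1.026098
  p ← -0.888863 + (0.45/2)·(0.394350 + 1.026098) = -0.569262
p(1.35) ≈ -0.5693

-0.5693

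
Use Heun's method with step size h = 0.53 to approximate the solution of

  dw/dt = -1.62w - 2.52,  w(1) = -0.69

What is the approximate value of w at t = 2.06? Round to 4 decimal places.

Heun: k1 = f(t_n, w_n); k2 = f(t_n + h, w_n + h·k1); w_{n+1} = w_n + (h/2)·(k1 + k2).
t=1.000000, w=-0.690000:
  k1 = f(1.000000, -0.690000) = -1.402200
  k2 = f(1.530000, -1.433166) = -0.198271
  w ← -0.690000 + (0.53/2)·(-1.402200 + (-0.198271)) = -1.114125
t=1.530000, w=-1.114125:
  k1 = f(1.530000, -1.114125) = -0.715118
  k2 = f(2.060000, -1.493137) = -0.101118
  w ← -1.114125 + (0.53/2)·(-0.715118 + (-0.101118)) = -1.330427
w(2.06) ≈ -1.3304

-1.3304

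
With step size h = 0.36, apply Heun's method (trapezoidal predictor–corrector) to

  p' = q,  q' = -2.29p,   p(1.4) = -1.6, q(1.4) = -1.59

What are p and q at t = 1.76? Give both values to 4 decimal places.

-1.9350, -0.0350

Heun on (p,q): k1 = f(t_n, state_n); k2 = f(t_n + h, state_n + h·k1); state_{n+1} = state_n + (h/2)·(k1 + k2).
1.400000: (-1.600000, -1.590000)
  k1 = (-1.590000, 3.664000)
  predictor → (-2.172400, -0.270960)
  k2 = (-0.270960, 4.974796)
  → (-1.934973, -0.035017)
(p(1.76), q(1.76)) ≈ (-1.9350, -0.0350)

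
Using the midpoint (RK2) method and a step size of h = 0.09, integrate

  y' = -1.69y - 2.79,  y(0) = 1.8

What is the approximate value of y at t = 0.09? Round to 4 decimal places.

Midpoint: k1 = f(t_n, y_n); k2 = f(t_n + h/2, y_n + (h/2)·k1); y_{n+1} = y_n + h·k2.
t=0.000000, y=1.800000:
  k1 = f(0.000000, 1.800000) = -5.832000
  k2 = f(0.045000, 1.537560) = -5.388476
  y ← 1.800000 + 0.09·(-5.388476) = 1.315037
y(0.09) ≈ 1.3150

1.3150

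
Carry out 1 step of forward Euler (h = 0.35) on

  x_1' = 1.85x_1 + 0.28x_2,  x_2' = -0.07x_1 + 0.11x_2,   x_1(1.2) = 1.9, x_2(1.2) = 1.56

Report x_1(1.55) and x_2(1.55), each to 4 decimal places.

3.2831, 1.5735

Euler on (x_1,x_2): x_1_{n+1} = x_1_n + h·x_1', x_2_{n+1} = x_2_n + h·x_2'.
1.200000: (1.900000, 1.560000); f=(3.951800, 0.038600) → (3.283130, 1.573510)
(x_1(1.55), x_2(1.55)) ≈ (3.2831, 1.5735)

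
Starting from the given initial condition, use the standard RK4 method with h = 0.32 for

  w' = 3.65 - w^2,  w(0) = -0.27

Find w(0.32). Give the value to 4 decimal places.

RK4: k1 = f(s_n, w_n); k2 = f(s_n + h/2, w_n + (h/2)·k1); k3 = f(s_n + h/2, w_n + (h/2)·k2); k4 = f(s_n + h, w_n + h·k3); w_{n+1} = w_n + (h/6)·(k1 + 2k2 + 2k3 + k4).
s=0.000000, w=-0.270000:
  k1 = f(0.000000, -0.270000) = 3.577100
  k2 = f(0.160000, 0.302336) = 3.558593
  k3 = f(0.160000, 0.299375) = 3.560375
  k4 = f(0.320000, 0.869320) = 2.894283
  w ← -0.270000 + (0.32/6)·(k1 + 2k2 + 2k3 + k4) = 0.834497
w(0.32) ≈ 0.8345

0.8345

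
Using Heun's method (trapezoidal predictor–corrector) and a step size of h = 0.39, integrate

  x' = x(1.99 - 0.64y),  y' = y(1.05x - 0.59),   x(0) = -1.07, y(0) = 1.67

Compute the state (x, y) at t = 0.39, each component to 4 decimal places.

Heun on (x,y): k1 = f(t_n, state_n); k2 = f(t_n + h, state_n + h·k1); state_{n+1} = state_n + (h/2)·(k1 + k2).
0.000000: (-1.070000, 1.670000)
  k1 = (-0.985684, -2.861545)
  predictor → (-1.454417, 0.553997)
  k2 = (-2.378614, -1.172889)
  → (-1.726038, 0.883285)
(x(0.39), y(0.39)) ≈ (-1.7260, 0.8833)

-1.7260, 0.8833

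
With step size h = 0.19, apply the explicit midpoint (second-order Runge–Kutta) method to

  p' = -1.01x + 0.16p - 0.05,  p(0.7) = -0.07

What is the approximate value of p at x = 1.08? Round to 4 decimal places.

Midpoint: k1 = f(x_n, p_n); k2 = f(x_n + h/2, p_n + (h/2)·k1); p_{n+1} = p_n + h·k2.
x=0.700000, p=-0.070000:
  k1 = f(0.700000, -0.070000) = -0.768200
  k2 = f(0.795000, -0.142979) = -0.875827
  p ← -0.070000 + 0.19·(-0.875827) = -0.236407
x=0.890000, p=-0.236407:
  k1 = f(0.890000, -0.236407) = -0.986725
  k2 = f(0.985000, -0.330146) = -1.097673
  p ← -0.236407 + 0.19·(-1.097673) = -0.444965
p(1.08) ≈ -0.4450

-0.4450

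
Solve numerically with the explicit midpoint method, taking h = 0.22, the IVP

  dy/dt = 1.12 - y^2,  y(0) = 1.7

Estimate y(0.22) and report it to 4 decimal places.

Midpoint: k1 = f(t_n, y_n); k2 = f(t_n + h/2, y_n + (h/2)·k1); y_{n+1} = y_n + h·k2.
t=0.000000, y=1.700000:
  k1 = f(0.000000, 1.700000) = -1.770000
  k2 = f(0.110000, 1.505300) = -1.145928
  y ← 1.700000 + 0.22·(-1.145928) = 1.447896
y(0.22) ≈ 1.4479

1.4479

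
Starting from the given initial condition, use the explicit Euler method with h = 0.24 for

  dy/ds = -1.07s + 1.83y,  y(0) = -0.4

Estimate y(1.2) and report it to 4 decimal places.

-3.4215

Euler: y_{n+1} = y_n + h·f(s_n, y_n).
s=0.000000, y=-0.400000: f=-0.732000 → y ← -0.400000 + 0.24·(-0.732000) = -0.575680
s=0.240000, y=-0.575680: f=-1.310294 → y ← -0.575680 + 0.24·(-1.310294) = -0.890151
s=0.480000, y=-0.890151: f=-2.142576 → y ← -0.890151 + 0.24·(-2.142576) = -1.404369
s=0.720000, y=-1.404369: f=-3.340395 → y ← -1.404369 + 0.24·(-3.340395) = -2.206064
s=0.960000, y=-2.206064: f=-5.064296 → y ← -2.206064 + 0.24·(-5.064296) = -3.421495
y(1.2) ≈ -3.4215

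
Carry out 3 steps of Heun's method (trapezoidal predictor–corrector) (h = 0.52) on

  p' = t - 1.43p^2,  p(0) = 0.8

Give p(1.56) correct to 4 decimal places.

Heun: k1 = f(t_n, p_n); k2 = f(t_n + h, p_n + h·k1); p_{n+1} = p_n + (h/2)·(k1 + k2).
t=0.000000, p=0.800000:
  k1 = f(0.000000, 0.800000) = -0.915200
  k2 = f(0.520000, 0.324096) = 0.369795
  p ← 0.800000 + (0.52/2)·(-0.915200 + 0.369795) = 0.658195
t=0.520000, p=0.658195:
  k1 = f(0.520000, 0.658195) = -0.099505
  k2 = f(1.040000, 0.606452) = 0.514069
  p ← 0.658195 + (0.52/2)·(-0.099505 + 0.514069) = 0.765981
t=1.040000, p=0.765981:
  k1 = f(1.040000, 0.765981) = 0.200980
  k2 = f(1.560000, 0.870491) = 0.476411
  p ← 0.765981 + (0.52/2)·(0.200980 + 0.476411) = 0.942103
p(1.56) ≈ 0.9421

0.9421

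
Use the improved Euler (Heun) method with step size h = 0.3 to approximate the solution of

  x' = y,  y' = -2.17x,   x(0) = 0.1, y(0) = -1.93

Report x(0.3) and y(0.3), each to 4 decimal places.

-0.4888, -1.8066

Heun on (x,y): k1 = f(s_n, state_n); k2 = f(s_n + h, state_n + h·k1); state_{n+1} = state_n + (h/2)·(k1 + k2).
0.000000: (0.100000, -1.930000)
  k1 = (-1.930000, -0.217000)
  predictor → (-0.479000, -1.995100)
  k2 = (-1.995100, 1.039430)
  → (-0.488765, -1.806636)
(x(0.3), y(0.3)) ≈ (-0.4888, -1.8066)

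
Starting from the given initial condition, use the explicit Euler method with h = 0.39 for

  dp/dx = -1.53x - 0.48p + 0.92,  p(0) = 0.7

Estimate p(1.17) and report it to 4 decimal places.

0.6088

Euler: p_{n+1} = p_n + h·f(x_n, p_n).
x=0.000000, p=0.700000: f=0.584000 → p ← 0.700000 + 0.39·0.584000 = 0.927760
x=0.390000, p=0.927760: f=-0.122025 → p ← 0.927760 + 0.39·(-0.122025) = 0.880170
x=0.780000, p=0.880170: f=-0.695882 → p ← 0.880170 + 0.39·(-0.695882) = 0.608776
p(1.17) ≈ 0.6088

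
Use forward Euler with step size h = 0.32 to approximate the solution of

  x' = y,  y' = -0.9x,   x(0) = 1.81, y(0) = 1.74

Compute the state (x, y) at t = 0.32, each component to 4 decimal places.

Euler on (x,y): x_{n+1} = x_n + h·x', y_{n+1} = y_n + h·y'.
0.000000: (1.810000, 1.740000); f=(1.740000, -1.629000) → (2.366800, 1.218720)
(x(0.32), y(0.32)) ≈ (2.3668, 1.2187)

2.3668, 1.2187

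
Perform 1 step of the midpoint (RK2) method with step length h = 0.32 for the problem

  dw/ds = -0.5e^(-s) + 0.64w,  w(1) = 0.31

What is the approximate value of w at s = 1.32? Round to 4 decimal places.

Midpoint: k1 = f(s_n, w_n); k2 = f(s_n + h/2, w_n + (h/2)·k1); w_{n+1} = w_n + h·k2.
s=1.000000, w=0.310000:
  k1 = f(1.000000, 0.310000) = 0.014460
  k2 = f(1.160000, 0.312314) = 0.043138
  w ← 0.310000 + 0.32·0.043138 = 0.323804
w(1.32) ≈ 0.3238

0.3238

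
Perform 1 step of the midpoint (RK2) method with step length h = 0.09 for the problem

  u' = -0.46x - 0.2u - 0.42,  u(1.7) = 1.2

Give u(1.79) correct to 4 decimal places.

Midpoint: k1 = f(x_n, u_n); k2 = f(x_n + h/2, u_n + (h/2)·k1); u_{n+1} = u_n + h·k2.
x=1.700000, u=1.200000:
  k1 = f(1.700000, 1.200000) = -1.442000
  k2 = f(1.745000, 1.135110) = -1.449722
  u ← 1.200000 + 0.09·(-1.449722) = 1.069525
u(1.79) ≈ 1.0695

1.0695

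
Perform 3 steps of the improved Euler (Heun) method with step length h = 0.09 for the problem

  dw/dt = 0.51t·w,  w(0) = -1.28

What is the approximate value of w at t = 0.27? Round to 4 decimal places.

Heun: k1 = f(t_n, w_n); k2 = f(t_n + h, w_n + h·k1); w_{n+1} = w_n + (h/2)·(k1 + k2).
t=0.000000, w=-1.280000:
  k1 = f(0.000000, -1.280000) = 0.000000
  k2 = f(0.090000, -1.280000) = -0.058752
  w ← -1.280000 + (0.09/2)·(0.000000 + (-0.058752)) = -1.282644
t=0.090000, w=-1.282644:
  k1 = f(0.090000, -1.282644) = -0.058873
  k2 = f(0.180000, -1.287942) = -0.118233
  w ← -1.282644 + (0.09/2)·(-0.058873 + (-0.118233)) = -1.290614
t=0.180000, w=-1.290614:
  k1 = f(0.180000, -1.290614) = -0.118478
  k2 = f(0.270000, -1.301277) = -0.179186
  w ← -1.290614 + (0.09/2)·(-0.118478 + (-0.179186)) = -1.304009
w(0.27) ≈ -1.3040

-1.3040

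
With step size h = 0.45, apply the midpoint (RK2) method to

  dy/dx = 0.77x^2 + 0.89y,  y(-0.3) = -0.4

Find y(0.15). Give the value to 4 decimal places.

-0.5841

Midpoint: k1 = f(x_n, y_n); k2 = f(x_n + h/2, y_n + (h/2)·k1); y_{n+1} = y_n + h·k2.
x=-0.300000, y=-0.400000:
  k1 = f(-0.300000, -0.400000) = -0.286700
  k2 = f(-0.075000, -0.464508) = -0.409080
  y ← -0.400000 + 0.45·(-0.409080) = -0.584086
y(0.15) ≈ -0.5841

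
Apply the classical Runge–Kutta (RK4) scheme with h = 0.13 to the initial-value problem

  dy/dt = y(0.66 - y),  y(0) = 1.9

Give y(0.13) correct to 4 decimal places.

1.6458

RK4: k1 = f(t_n, y_n); k2 = f(t_n + h/2, y_n + (h/2)·k1); k3 = f(t_n + h/2, y_n + (h/2)·k2); k4 = f(t_n + h, y_n + h·k3); y_{n+1} = y_n + (h/6)·(k1 + 2k2 + 2k3 + k4).
t=0.000000, y=1.900000:
  k1 = f(0.000000, 1.900000) = -2.356000
  k2 = f(0.065000, 1.746860) = -1.898592
  k3 = f(0.065000, 1.776592) = -1.983727
  k4 = f(0.130000, 1.642115) = -1.612747
  y ← 1.900000 + (0.13/6)·(k1 + 2k2 + 2k3 + k4) = 1.645777
y(0.13) ≈ 1.6458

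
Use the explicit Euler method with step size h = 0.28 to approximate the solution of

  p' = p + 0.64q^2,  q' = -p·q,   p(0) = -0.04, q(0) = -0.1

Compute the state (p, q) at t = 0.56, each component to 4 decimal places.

-0.0614, -0.1025

Euler on (p,q): p_{n+1} = p_n + h·p', q_{n+1} = q_n + h·q'.
0.000000: (-0.040000, -0.100000); f=(-0.033600, -0.004000) → (-0.049408, -0.101120)
0.280000: (-0.049408, -0.101120); f=(-0.042864, -0.004996) → (-0.061410, -0.102519)
(p(0.56), q(0.56)) ≈ (-0.0614, -0.1025)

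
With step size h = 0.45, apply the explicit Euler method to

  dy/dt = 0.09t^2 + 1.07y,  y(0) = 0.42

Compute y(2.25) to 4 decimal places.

Euler: y_{n+1} = y_n + h·f(t_n, y_n).
t=0.000000, y=0.420000: f=0.449400 → y ← 0.420000 + 0.45·0.449400 = 0.622230
t=0.450000, y=0.622230: f=0.684011 → y ← 0.622230 + 0.45·0.684011 = 0.930035
t=0.900000, y=0.930035: f=1.068037 → y ← 0.930035 + 0.45·1.068037 = 1.410652
t=1.350000, y=1.410652: f=1.673422 → y ← 1.410652 + 0.45·1.673422 = 2.163692
t=1.800000, y=2.163692: f=2.606750 → y ← 2.163692 + 0.45·2.606750 = 3.336730
y(2.25) ≈ 3.3367

3.3367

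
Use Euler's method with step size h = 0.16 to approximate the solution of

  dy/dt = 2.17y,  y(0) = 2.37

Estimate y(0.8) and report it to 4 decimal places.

Euler: y_{n+1} = y_n + h·f(t_n, y_n).
t=0.000000, y=2.370000: f=5.142900 → y ← 2.370000 + 0.16·5.142900 = 3.192864
t=0.160000, y=3.192864: f=6.928515 → y ← 3.192864 + 0.16·6.928515 = 4.301426
t=0.320000, y=4.301426: f=9.334095 → y ← 4.301426 + 0.16·9.334095 = 5.794882
t=0.480000, y=5.794882: f=12.574893 → y ← 5.794882 + 0.16·12.574893 = 7.806865
t=0.640000, y=7.806865: f=16.940896 → y ← 7.806865 + 0.16·16.940896 = 10.517408
y(0.8) ≈ 10.5174

10.5174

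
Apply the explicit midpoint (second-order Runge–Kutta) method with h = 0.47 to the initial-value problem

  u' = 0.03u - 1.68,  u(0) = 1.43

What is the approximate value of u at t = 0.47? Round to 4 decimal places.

0.6551

Midpoint: k1 = f(t_n, u_n); k2 = f(t_n + h/2, u_n + (h/2)·k1); u_{n+1} = u_n + h·k2.
t=0.000000, u=1.430000:
  k1 = f(0.000000, 1.430000) = -1.637100
  k2 = f(0.235000, 1.045281) = -1.648642
  u ← 1.430000 + 0.47·(-1.648642) = 0.655138
u(0.47) ≈ 0.6551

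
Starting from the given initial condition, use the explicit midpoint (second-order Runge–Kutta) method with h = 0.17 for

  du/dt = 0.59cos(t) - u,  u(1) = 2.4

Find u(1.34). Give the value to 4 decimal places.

1.7749

Midpoint: k1 = f(t_n, u_n); k2 = f(t_n + h/2, u_n + (h/2)·k1); u_{n+1} = u_n + h·k2.
t=1.000000, u=2.400000:
  k1 = f(1.000000, 2.400000) = -2.081222
  k2 = f(1.085000, 2.223096) = -1.947618
  u ← 2.400000 + 0.17·(-1.947618) = 2.068905
t=1.170000, u=2.068905:
  k1 = f(1.170000, 2.068905) = -1.838716
  k2 = f(1.255000, 1.912614) = -1.729376
  u ← 2.068905 + 0.17·(-1.729376) = 1.774911
u(1.34) ≈ 1.7749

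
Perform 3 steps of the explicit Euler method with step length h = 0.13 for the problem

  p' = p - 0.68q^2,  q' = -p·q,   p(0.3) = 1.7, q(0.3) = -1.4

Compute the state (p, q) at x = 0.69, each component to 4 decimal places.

Euler on (p,q): p_{n+1} = p_n + h·p', q_{n+1} = q_n + h·q'.
0.300000: (1.700000, -1.400000); f=(0.367200, 2.380000) → (1.747736, -1.090600)
0.430000: (1.747736, -1.090600); f=(0.938938, 1.906081) → (1.869798, -0.842809)
0.560000: (1.869798, -0.842809); f=(1.386775, 1.575883) → (2.050079, -0.637945)
(p(0.69), q(0.69)) ≈ (2.0501, -0.6379)

2.0501, -0.6379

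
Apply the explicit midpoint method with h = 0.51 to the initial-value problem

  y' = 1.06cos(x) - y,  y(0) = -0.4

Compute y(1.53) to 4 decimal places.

0.3054

Midpoint: k1 = f(x_n, y_n); k2 = f(x_n + h/2, y_n + (h/2)·k1); y_{n+1} = y_n + h·k2.
x=0.000000, y=-0.400000:
  k1 = f(0.000000, -0.400000) = 1.460000
  k2 = f(0.255000, -0.027700) = 1.053423
  y ← -0.400000 + 0.51·1.053423 = 0.137246
x=0.510000, y=0.137246:
  k1 = f(0.510000, 0.137246) = 0.787863
  k2 = f(0.765000, 0.338151) = 0.426514
  y ← 0.137246 + 0.51·0.426514 = 0.354768
x=1.020000, y=0.354768:
  k1 = f(1.020000, 0.354768) = 0.200000
  k2 = f(1.275000, 0.405768) = -0.096776
  y ← 0.354768 + 0.51·(-0.096776) = 0.305412
y(1.53) ≈ 0.3054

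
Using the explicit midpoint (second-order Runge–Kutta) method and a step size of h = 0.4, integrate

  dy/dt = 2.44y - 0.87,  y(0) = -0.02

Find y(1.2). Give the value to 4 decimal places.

Midpoint: k1 = f(t_n, y_n); k2 = f(t_n + h/2, y_n + (h/2)·k1); y_{n+1} = y_n + h·k2.
t=0.000000, y=-0.020000:
  k1 = f(0.000000, -0.020000) = -0.918800
  k2 = f(0.200000, -0.203760) = -1.367174
  y ← -0.020000 + 0.4·(-1.367174) = -0.566870
t=0.400000, y=-0.566870:
  k1 = f(0.400000, -0.566870) = -2.253162
  k2 = f(0.600000, -1.017502) = -3.352705
  y ← -0.566870 + 0.4·(-3.352705) = -1.907952
t=0.800000, y=-1.907952:
  k1 = f(0.800000, -1.907952) = -5.525403
  k2 = f(1.000000, -3.013032) = -8.221799
  y ← -1.907952 + 0.4·(-8.221799) = -5.196672
y(1.2) ≈ -5.1967

-5.1967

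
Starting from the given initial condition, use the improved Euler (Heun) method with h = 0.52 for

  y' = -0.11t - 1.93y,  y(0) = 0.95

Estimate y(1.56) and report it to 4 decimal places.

0.0557

Heun: k1 = f(t_n, y_n); k2 = f(t_n + h, y_n + h·k1); y_{n+1} = y_n + (h/2)·(k1 + k2).
t=0.000000, y=0.950000:
  k1 = f(0.000000, 0.950000) = -1.833500
  k2 = f(0.520000, -0.003420) = -0.050599
  y ← 0.950000 + (0.52/2)·(-1.833500 + (-0.050599)) = 0.460134
t=0.520000, y=0.460134:
  k1 = f(0.520000, 0.460134) = -0.945259
  k2 = f(1.040000, -0.031400) = -0.053797
  y ← 0.460134 + (0.52/2)·(-0.945259 + (-0.053797)) = 0.200380
t=1.040000, y=0.200380:
  k1 = f(1.040000, 0.200380) = -0.501133
  k2 = f(1.560000, -0.060209) = -0.055396
  y ← 0.200380 + (0.52/2)·(-0.501133 + (-0.055396)) = 0.055682
y(1.56) ≈ 0.0557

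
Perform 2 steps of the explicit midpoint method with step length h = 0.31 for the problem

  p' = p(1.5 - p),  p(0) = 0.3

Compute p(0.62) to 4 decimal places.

Midpoint: k1 = f(x_n, p_n); k2 = f(x_n + h/2, p_n + (h/2)·k1); p_{n+1} = p_n + h·k2.
x=0.000000, p=0.300000:
  k1 = f(0.000000, 0.300000) = 0.360000
  k2 = f(0.155000, 0.355800) = 0.407106
  p ← 0.300000 + 0.31·0.407106 = 0.426203
x=0.310000, p=0.426203:
  k1 = f(0.310000, 0.426203) = 0.457655
  k2 = f(0.465000, 0.497140) = 0.498562
  p ← 0.426203 + 0.31·0.498562 = 0.580757
p(0.62) ≈ 0.5808

0.5808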